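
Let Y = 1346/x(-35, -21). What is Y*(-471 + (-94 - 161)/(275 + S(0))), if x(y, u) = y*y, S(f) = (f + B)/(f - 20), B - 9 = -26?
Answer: -1168151674/2252775 ≈ -518.54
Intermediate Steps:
B = -17 (B = 9 - 26 = -17)
S(f) = (-17 + f)/(-20 + f) (S(f) = (f - 17)/(f - 20) = (-17 + f)/(-20 + f))
x(y, u) = y²
Y = 1346/1225 (Y = 1346/((-35)²) = 1346/1225 ≈ 1.0988)
Y*(-471 + (-94 - 161)/(275 + S(0))) = 1346*(-471 + (-94 - 161)/(275 + (-17 + 0)/(-20 + 0)))/1225 = 1346*(-471 - 255/(275 - 17/(-20)))/1225 = 1346*(-471 - 255/(275 - 1/20*(-17)))/1225 = 1346*(-471 - 255/(275 + 17/20))/1225 = 1346*(-471 - 255/5517/20)/1225 = 1346*(-471 - 255*20/5517)/1225 = 1346*(-471 - 1700/1839)/1225 = (1346/1225)*(-867869/1839) = -1168151674/2252775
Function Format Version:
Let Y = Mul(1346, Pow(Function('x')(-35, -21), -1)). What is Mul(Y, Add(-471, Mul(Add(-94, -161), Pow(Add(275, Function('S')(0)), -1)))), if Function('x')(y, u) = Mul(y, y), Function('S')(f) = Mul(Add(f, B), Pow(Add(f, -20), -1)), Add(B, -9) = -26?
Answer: Rational(-1168151674, 2252775) ≈ -518.54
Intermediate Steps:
B = -17 (B = Add(9, -26) = -17)
Function('S')(f) = Mul(Pow(Add(-20, f), -1), Add(-17, f)) (Function('S')(f) = Mul(Add(f, -17), Pow(Add(f, -20), -1)) = Mul(Add(-17, f), Pow(Add(-20, f), -1)) = Mul(Pow(Add(-20, f), -1), Add(-17, f)))
Function('x')(y, u) = Pow(y, 2)
Y = Rational(1346, 1225) (Y = Mul(1346, Pow(Pow(-35, 2), -1)) = Mul(1346, Pow(1225, -1)) = Mul(1346, Rational(1, 1225)) = Rational(1346, 1225) ≈ 1.0988)
Mul(Y, Add(-471, Mul(Add(-94, -161), Pow(Add(275, Function('S')(0)), -1)))) = Mul(Rational(1346, 1225), Add(-471, Mul(Add(-94, -161), Pow(Add(275, Mul(Pow(Add(-20, 0), -1), Add(-17, 0))), -1)))) = Mul(Rational(1346, 1225), Add(-471, Mul(-255, Pow(Add(275, Mul(Pow(-20, -1), -17)), -1)))) = Mul(Rational(1346, 1225), Add(-471, Mul(-255, Pow(Add(275, Mul(Rational(-1, 20), -17)), -1)))) = Mul(Rational(1346, 1225), Add(-471, Mul(-255, Pow(Add(275, Rational(17, 20)), -1)))) = Mul(Rational(1346, 1225), Add(-471, Mul(-255, Pow(Rational(5517, 20), -1)))) = Mul(Rational(1346, 1225), Add(-471, Mul(-255, Rational(20, 5517)))) = Mul(Rational(1346, 1225), Add(-471, Rational(-1700, 1839))) = Mul(Rational(1346, 1225), Rational(-867869, 1839)) = Rational(-1168151674, 2252775)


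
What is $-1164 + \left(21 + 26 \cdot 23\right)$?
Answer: $-545$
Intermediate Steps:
$-1164 + \left(21 + 26 \cdot 23\right) = -1164 + \left(21 + 598\right) = -1164 + 619 = -545$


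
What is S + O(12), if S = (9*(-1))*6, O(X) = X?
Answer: -42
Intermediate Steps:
S = -54 (S = -9*6 = -54)
S + O(12) = -54 + 12 = -42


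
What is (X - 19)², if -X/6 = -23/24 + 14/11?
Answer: 844561/1936 ≈ 436.24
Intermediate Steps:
X = -83/44 (X = -6*(-23/24 + 14/11) = -6*83/264 = -83/44 ≈ -1.8864)
(X - 19)² = (-83/44 - 19)² = (-919/44)² = 844561/1936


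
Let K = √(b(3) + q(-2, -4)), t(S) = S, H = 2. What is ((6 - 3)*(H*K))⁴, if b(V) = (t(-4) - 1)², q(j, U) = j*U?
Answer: 1411344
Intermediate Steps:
q(j, U) = U*j
b(V) = 25 (b(V) = (-4 - 1)² = (-5)² = 25)
K = √33 (K = √(25 - 4*(-2)) = √(25 + 8) = √33 ≈ 5.7446)
((6 - 3)*(H*K))⁴ = ((6 - 3)*(2*√33))⁴ = (3*(2*√33))⁴ = (6*√33)⁴ = 1411344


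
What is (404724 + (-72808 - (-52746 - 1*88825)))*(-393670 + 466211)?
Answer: 34347220467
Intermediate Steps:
(404724 + (-72808 - (-52746 - 1*88825)))*(-393670 + 466211) = (404724 + (-72808 - (-52746 - 88825)))*72541 = (404724 + (-72808 - 1*(-141571)))*72541 = (404724 + (-72808 + 141571))*72541 = (404724 + 68763)*72541 = 473487*72541 = 34347220467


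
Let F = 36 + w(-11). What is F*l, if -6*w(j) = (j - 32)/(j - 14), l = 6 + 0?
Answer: 5357/25 ≈ 214.28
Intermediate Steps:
l = 6
w(j) = -(-32 + j)/(6*(-14 + j)) (w(j) = -(j - 32)/(6*(j - 14)) = -(-32 + j)/(6*(-14 + j)))
F = 5357/150 (F = 36 + (32 - 1*(-11))/(6*(-14 - 11)) = 36 + (1/6)*(32 + 11)/(-25) = 36 + (1/6)*(-1/25)*43 = 36 - 43/150 = 5357/150 ≈ 35.713)
F*l = (5357/150)*6 = 5357/25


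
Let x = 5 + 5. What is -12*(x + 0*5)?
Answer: -120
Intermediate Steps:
x = 10
-12*(x + 0*5) = -12*(10 + 0*5) = -12*(10 + 0) = -12*10 = -120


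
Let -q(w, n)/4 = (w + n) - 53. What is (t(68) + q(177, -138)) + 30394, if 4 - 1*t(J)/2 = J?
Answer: 30322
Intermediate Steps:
q(w, n) = 212 - 4*n - 4*w (q(w, n) = -4*((w + n) - 53) = -4*((n + w) - 53) = -4*(-53 + n + w) = 212 - 4*n - 4*w)
t(J) = 8 - 2*J
(t(68) + q(177, -138)) + 30394 = ((8 - 2*68) + (212 - 4*(-138) - 4*177)) + 30394 = ((8 - 136) + (212 + 552 - 708)) + 30394 = (-128 + 56) + 30394 = -72 + 30394 = 30322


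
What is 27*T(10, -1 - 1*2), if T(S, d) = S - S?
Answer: 0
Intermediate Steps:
T(S, d) = 0
27*T(10, -1 - 1*2) = 27*0 = 0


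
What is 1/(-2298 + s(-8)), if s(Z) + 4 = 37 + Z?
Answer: -1/2273 ≈ -0.00043995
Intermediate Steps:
s(Z) = 33 + Z (s(Z) = -4 + (37 + Z) = 33 + Z)
1/(-2298 + s(-8)) = 1/(-2298 + (33 - 8)) = 1/(-2298 + 25) = 1/(-2273) = -1/2273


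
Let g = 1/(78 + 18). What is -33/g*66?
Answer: -209088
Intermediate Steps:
g = 1/96 ≈ 0.010417
-33/g*66 = -33/1/96*66 = -33*96*66 = -3168*66 = -209088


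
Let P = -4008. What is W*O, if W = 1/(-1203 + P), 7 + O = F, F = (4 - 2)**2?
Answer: 1/1737 ≈ 0.00057571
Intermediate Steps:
F = 4 (F = 2**2 = 4)
O = -3 (O = -7 + 4 = -3)
W = -1/5211 (W = 1/(-1203 - 4008) = 1/(-5211) = -1/5211 ≈ -0.00019190)
W*O = -1/5211*(-3) = 1/1737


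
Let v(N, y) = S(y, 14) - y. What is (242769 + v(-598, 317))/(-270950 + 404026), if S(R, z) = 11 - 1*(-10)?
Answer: 242473/133076 ≈ 1.8221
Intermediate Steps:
S(R, z) = 21 (S(R, z) = 11 + 10 = 21)
v(N, y) = 21 - y
(242769 + v(-598, 317))/(-270950 + 404026) = (242769 + (21 - 1*317))/(-270950 + 404026) = (242769 + (21 - 317))/133076 = (242769 - 296)*(1/133076) = 242473*(1/133076) = 242473/133076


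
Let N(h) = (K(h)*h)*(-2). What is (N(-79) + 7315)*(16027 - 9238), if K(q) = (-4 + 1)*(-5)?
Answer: 65751465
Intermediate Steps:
K(q) = 15 (K(q) = -3*(-5) = 15)
N(h) = -30*h (N(h) = (15*h)*(-2) = -30*h)
(N(-79) + 7315)*(16027 - 9238) = (-30*(-79) + 7315)*(16027 - 9238) = (2370 + 7315)*6789 = 9685*6789 = 65751465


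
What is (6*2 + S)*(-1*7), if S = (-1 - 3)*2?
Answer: -28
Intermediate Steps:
S = -8 (S = -4*2 = -8)
(6*2 + S)*(-1*7) = (6*2 - 8)*(-1*7) = (12 - 8)*(-7) = 4*(-7) = -28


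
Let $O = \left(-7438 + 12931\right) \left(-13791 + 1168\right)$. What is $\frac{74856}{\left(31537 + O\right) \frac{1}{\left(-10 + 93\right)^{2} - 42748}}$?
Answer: $\frac{1342130652}{34653301} \approx 38.73$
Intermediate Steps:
$O = -69338139$ ($O = 5493 \left(-12623\right) = -69338139$)
$\frac{74856}{\left(31537 + O\right) \frac{1}{\left(-10 + 93\right)^{2} - 42748}} = \frac{74856}{\left(31537 - 69338139\right) \frac{1}{\left(-10 + 93\right)^{2} - 42748}} = \frac{74856}{\left(-69306602\right) \frac{1}{83^{2} - 42748}} = \frac{74856}{\left(-69306602\right) \frac{1}{6889 - 42748}} = \frac{74856}{\left(-69306602\right) \frac{1}{-35859}} = \frac{74856}{\left(-69306602\right) \left(- \frac{1}{35859}\right)} = \frac{74856}{\frac{69306602}{35859}} = 74856 \cdot \frac{35859}{69306602} = \frac{1342130652}{34653301}$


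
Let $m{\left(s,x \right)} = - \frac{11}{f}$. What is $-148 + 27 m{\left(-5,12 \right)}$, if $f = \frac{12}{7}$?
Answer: $- \frac{1285}{4} \approx -321.25$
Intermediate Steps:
$f = \frac{12}{7}$ ($f = 12 \cdot \frac{1}{7} = \frac{12}{7} \approx 1.7143$)
$m{\left(s,x \right)} = - \frac{77}{12}$ ($m{\left(s,x \right)} = - \frac{11}{\frac{12}{7}} = \left(-11\right) \frac{7}{12} = - \frac{77}{12}$)
$-148 + 27 m{\left(-5,12 \right)} = -148 + 27 \left(- \frac{77}{12}\right) = -148 - \frac{693}{4} = - \frac{1285}{4}$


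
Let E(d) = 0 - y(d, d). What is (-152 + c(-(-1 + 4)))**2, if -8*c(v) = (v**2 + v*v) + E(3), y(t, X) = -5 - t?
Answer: 385641/16 ≈ 24103.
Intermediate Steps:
E(d) = 5 + d (E(d) = 0 - (-5 - d) = 0 + (5 + d) = 5 + d)
c(v) = -1 - v**2/4 (c(v) = -((v**2 + v*v) + (5 + 3))/8 = -((v**2 + v**2) + 8)/8 = -(2*v**2 + 8)/8 = -(8 + 2*v**2)/8 = -1 - v**2/4)
(-152 + c(-(-1 + 4)))**2 = (-152 + (-1 - (-1 + 4)**2/4))**2 = (-152 + (-1 - (-1*3)**2/4))**2 = (-152 + (-1 - 1/4*(-3)**2))**2 = (-152 + (-1 - 1/4*9))**2 = (-152 + (-1 - 9/4))**2 = (-152 - 13/4)**2 = (-621/4)**2 = 385641/16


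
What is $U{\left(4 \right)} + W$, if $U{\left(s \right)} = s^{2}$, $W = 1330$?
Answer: $1346$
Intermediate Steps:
$U{\left(4 \right)} + W = 4^{2} + 1330 = 16 + 1330 = 1346$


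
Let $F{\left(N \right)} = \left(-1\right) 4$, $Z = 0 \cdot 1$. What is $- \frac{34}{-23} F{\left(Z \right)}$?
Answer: $- \frac{136}{23} \approx -5.913$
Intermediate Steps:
$Z = 0$
$F{\left(N \right)} = -4$
$- \frac{34}{-23} F{\left(Z \right)} = - \frac{34}{-23} \left(-4\right) = \left(-34\right) \left(- \frac{1}{23}\right) \left(-4\right) = \frac{34}{23} \left(-4\right) = - \frac{136}{23}$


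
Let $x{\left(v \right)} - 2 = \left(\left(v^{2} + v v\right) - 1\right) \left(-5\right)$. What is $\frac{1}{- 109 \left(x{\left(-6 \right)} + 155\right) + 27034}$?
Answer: $\frac{1}{48616} \approx 2.0569 \cdot 10^{-5}$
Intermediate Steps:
$x{\left(v \right)} = 7 - 10 v^{2}$ ($x{\left(v \right)} = 2 + \left(\left(v^{2} + v v\right) - 1\right) \left(-5\right) = 2 + \left(\left(v^{2} + v^{2}\right) - 1\right) \left(-5\right) = 2 + \left(2 v^{2} - 1\right) \left(-5\right) = 2 + \left(-1 + 2 v^{2}\right) \left(-5\right) = 2 - \left(-5 + 10 v^{2}\right) = 7 - 10 v^{2}$)
$\frac{1}{- 109 \left(x{\left(-6 \right)} + 155\right) + 27034} = \frac{1}{- 109 \left(\left(7 - 10 \left(-6\right)^{2}\right) + 155\right) + 27034} = \frac{1}{- 109 \left(\left(7 - 360\right) + 155\right) + 27034} = \frac{1}{- 109 \left(-353 + 155\right) + 27034} = \frac{1}{\left(-109\right) \left(-198\right) + 27034} = \frac{1}{21582 + 27034} = \frac{1}{48616}$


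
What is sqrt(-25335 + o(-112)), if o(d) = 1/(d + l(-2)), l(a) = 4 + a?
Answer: I*sqrt(306553610)/110 ≈ 159.17*I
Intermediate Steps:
o(d) = 1/(2 + d) (o(d) = 1/(d + (4 - 2)) = 1/(d + 2) = 1/(2 + d))
sqrt(-25335 + o(-112)) = sqrt(-25335 + 1/(2 - 112)) = sqrt(-25335 + 1/(-110)) = sqrt(-25335 - 1/110) = sqrt(-2786851/110) = I*sqrt(306553610)/110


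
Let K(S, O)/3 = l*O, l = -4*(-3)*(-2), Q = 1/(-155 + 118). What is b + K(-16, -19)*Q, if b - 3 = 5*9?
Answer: 408/37 ≈ 11.027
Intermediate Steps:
Q = -1/37 (Q = 1/(-37) = -1/37 ≈ -0.027027)
b = 48 (b = 3 + 5*9 = 3 + 45 = 48)
l = -24 (l = 12*(-2) = -24)
K(S, O) = -72*O (K(S, O) = 3*(-24*O) = -72*O)
b + K(-16, -19)*Q = 48 - 72*(-19)*(-1/37) = 48 + 1368*(-1/37) = 48 - 1368/37 = 408/37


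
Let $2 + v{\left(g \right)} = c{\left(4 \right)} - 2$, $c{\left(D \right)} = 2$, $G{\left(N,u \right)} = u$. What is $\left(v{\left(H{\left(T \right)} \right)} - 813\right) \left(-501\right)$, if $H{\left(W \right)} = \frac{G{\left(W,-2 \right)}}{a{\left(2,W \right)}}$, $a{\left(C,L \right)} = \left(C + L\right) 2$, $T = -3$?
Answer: $408315$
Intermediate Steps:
$a{\left(C,L \right)} = 2 C + 2 L$
$H{\left(W \right)} = - \frac{2}{4 + 2 W}$ ($H{\left(W \right)} = - \frac{2}{2 \cdot 2 + 2 W} = - \frac{2}{4 + 2 W}$)
$v{\left(g \right)} = -2$ ($v{\left(g \right)} = -2 + \left(2 - 2\right) = -2 + 0 = -2$)
$\left(v{\left(H{\left(T \right)} \right)} - 813\right) \left(-501\right) = \left(-2 - 813\right) \left(-501\right) = \left(-815\right) \left(-501\right) = 408315$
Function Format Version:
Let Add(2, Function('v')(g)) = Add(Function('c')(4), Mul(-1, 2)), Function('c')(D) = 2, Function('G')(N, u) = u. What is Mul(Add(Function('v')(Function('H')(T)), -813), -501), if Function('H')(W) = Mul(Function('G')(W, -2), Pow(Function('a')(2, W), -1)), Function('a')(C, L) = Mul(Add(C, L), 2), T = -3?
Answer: 408315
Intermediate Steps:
Function('a')(C, L) = Add(Mul(2, C), Mul(2, L))
Function('H')(W) = Mul(-2, Pow(Add(4, Mul(2, W)), -1)) (Function('H')(W) = Mul(-2, Pow(Add(Mul(2, 2), Mul(2, W)), -1)) = Mul(-2, Pow(Add(4, Mul(2, W)), -1)))
Function('v')(g) = -2 (Function('v')(g) = Add(-2, Add(2, Mul(-1, 2))) = Add(-2, Add(2, -2)) = Add(-2, 0) = -2)
Mul(Add(Function('v')(Function('H')(T)), -813), -501) = Mul(Add(-2, -813), -501) = Mul(-815, -501) = 408315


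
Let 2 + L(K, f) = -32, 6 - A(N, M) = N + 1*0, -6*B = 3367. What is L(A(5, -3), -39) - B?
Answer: 3163/6 ≈ 527.17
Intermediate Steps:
B = -3367/6 (B = -1/6*3367 = -3367/6 ≈ -561.17)
A(N, M) = 6 - N (A(N, M) = 6 - (N + 1*0) = 6 - (N + 0) = 6 - N)
L(K, f) = -34 (L(K, f) = -2 - 32 = -34)
L(A(5, -3), -39) - B = -34 - 1*(-3367/6) = -34 + 3367/6 = 3163/6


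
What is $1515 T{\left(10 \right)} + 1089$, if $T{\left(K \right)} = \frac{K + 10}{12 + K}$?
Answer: $\frac{27129}{11} \approx 2466.3$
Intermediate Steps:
$T{\left(K \right)} = \frac{10 + K}{12 + K}$
$1515 T{\left(10 \right)} + 1089 = 1515 \frac{10 + 10}{12 + 10} + 1089 = 1515 \cdot \frac{1}{22} \cdot 20 + 1089 = 1515 \cdot \frac{10}{11} + 1089 = \frac{15150}{11} + 1089 = \frac{27129}{11}$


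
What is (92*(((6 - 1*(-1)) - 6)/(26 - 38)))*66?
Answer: -506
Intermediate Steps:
(92*(((6 - 1*(-1)) - 6)/(26 - 38)))*66 = (92*(((6 + 1) - 6)/(-12)))*66 = (92*((7 - 6)*(-1/12)))*66 = (92*(1*(-1/12)))*66 = (92*(-1/12))*66 = -23/3*66 = -506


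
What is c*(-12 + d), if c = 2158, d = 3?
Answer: -19422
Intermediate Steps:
c*(-12 + d) = 2158*(-12 + 3) = 2158*(-9) = -19422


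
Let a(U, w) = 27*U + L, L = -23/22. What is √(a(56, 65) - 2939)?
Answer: I*√691174/22 ≈ 37.789*I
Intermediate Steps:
L = -23/22 (L = -23*1/22 = -23/22 ≈ -1.0455)
a(U, w) = -23/22 + 27*U (a(U, w) = 27*U - 23/22 = -23/22 + 27*U)
√(a(56, 65) - 2939) = √((-23/22 + 27*56) - 2939) = √((-23/22 + 1512) - 2939) = √(33241/22 - 2939) = √(-31417/22) = I*√691174/22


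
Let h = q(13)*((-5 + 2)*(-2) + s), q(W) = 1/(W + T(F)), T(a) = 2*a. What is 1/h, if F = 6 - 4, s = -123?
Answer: -17/117 ≈ -0.14530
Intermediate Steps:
F = 2
q(W) = 1/(4 + W) (q(W) = 1/(W + 2*2) = 1/(W + 4) = 1/(4 + W))
h = -117/17 (h = ((-5 + 2)*(-2) - 123)/(4 + 13) = (-3*(-2) - 123)/17 = (6 - 123)/17 = (1/17)*(-117) = -117/17 ≈ -6.8824)
1/h = 1/(-117/17) = -17/117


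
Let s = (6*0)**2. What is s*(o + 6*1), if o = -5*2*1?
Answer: 0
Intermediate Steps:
o = -10 (o = -10*1 = -10)
s = 0 (s = 0**2 = 0)
s*(o + 6*1) = 0*(-10 + 6*1) = 0*(-10 + 6) = 0*(-4) = 0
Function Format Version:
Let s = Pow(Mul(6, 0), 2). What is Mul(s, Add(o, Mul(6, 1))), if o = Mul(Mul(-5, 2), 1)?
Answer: 0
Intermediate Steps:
o = -10 (o = Mul(-10, 1) = -10)
s = 0 (s = Pow(0, 2) = 0)
Mul(s, Add(o, Mul(6, 1))) = Mul(0, Add(-10, Mul(6, 1))) = Mul(0, Add(-10, 6)) = Mul(0, -4) = 0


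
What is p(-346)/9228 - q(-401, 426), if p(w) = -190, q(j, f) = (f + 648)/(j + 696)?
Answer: -4983461/1361130 ≈ -3.6613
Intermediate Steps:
q(j, f) = (648 + f)/(696 + j)
p(-346)/9228 - q(-401, 426) = -190/9228 - (648 + 426)/(696 - 401) = -190*1/9228 - 1074/295 = -95/4614 - 1074/295 = -4983461/1361130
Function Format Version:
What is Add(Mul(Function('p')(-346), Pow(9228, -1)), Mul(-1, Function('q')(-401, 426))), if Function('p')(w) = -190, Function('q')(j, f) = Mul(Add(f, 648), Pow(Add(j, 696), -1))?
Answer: Rational(-4983461, 1361130) ≈ -3.6613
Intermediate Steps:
Function('q')(j, f) = Mul(Pow(Add(696, j), -1), Add(648, f)) (Function('q')(j, f) = Mul(Add(648, f), Pow(Add(696, j), -1)) = Mul(Pow(Add(696, j), -1), Add(648, f)))
Add(Mul(Function('p')(-346), Pow(9228, -1)), Mul(-1, Function('q')(-401, 426))) = Add(Mul(-190, Pow(9228, -1)), Mul(-1, Mul(Pow(Add(696, -401), -1), Add(648, 426)))) = Add(Mul(-190, Rational(1, 9228)), Mul(-1, Mul(Pow(295, -1), 1074))) = Add(Rational(-95, 4614), Mul(-1, Mul(Rational(1, 295), 1074))) = Add(Rational(-95, 4614), Mul(-1, Rational(1074, 295))) = Add(Rational(-95, 4614), Rational(-1074, 295)) = Rational(-4983461, 1361130)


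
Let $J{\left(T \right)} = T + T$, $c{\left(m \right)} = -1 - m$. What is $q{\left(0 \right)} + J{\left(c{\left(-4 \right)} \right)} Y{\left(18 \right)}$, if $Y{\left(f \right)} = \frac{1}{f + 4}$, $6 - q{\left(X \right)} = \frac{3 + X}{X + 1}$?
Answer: $\frac{36}{11} \approx 3.2727$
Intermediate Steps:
$q{\left(X \right)} = 6 - \frac{3 + X}{1 + X}$ ($q{\left(X \right)} = 6 - \frac{3 + X}{X + 1} = 6 - \frac{3 + X}{1 + X}$)
$J{\left(T \right)} = 2 T$
$Y{\left(f \right)} = \frac{1}{4 + f}$
$q{\left(0 \right)} + J{\left(c{\left(-4 \right)} \right)} Y{\left(18 \right)} = \frac{3 + 5 \cdot 0}{1 + 0} + \frac{2 \left(-1 - -4\right)}{4 + 18} = \frac{3 + 0}{1} + \frac{2 \left(-1 + 4\right)}{22} = 1 \cdot 3 + 2 \cdot 3 \cdot \frac{1}{22} = 3 + 6 \cdot \frac{1}{22} = 3 + \frac{3}{11} = \frac{36}{11}$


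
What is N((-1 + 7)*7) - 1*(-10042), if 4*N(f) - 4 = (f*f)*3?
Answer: 11366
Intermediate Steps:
N(f) = 1 + 3*f²/4 (N(f) = 1 + ((f*f)*3)/4 = 1 + (f²*3)/4 = 1 + (3*f²)/4 = 1 + 3*f²/4)
N((-1 + 7)*7) - 1*(-10042) = (1 + 3*((-1 + 7)*7)²/4) - 1*(-10042) = (1 + 3*(6*7)²/4) + 10042 = (1 + (¾)*42²) + 10042 = (1 + (¾)*1764) + 10042 = (1 + 1323) + 10042 = 1324 + 10042 = 11366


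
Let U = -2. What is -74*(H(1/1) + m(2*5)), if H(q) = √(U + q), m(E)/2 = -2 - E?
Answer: 1776 - 74*I ≈ 1776.0 - 74.0*I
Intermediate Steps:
m(E) = -4 - 2*E (m(E) = 2*(-2 - E) = -4 - 2*E)
H(q) = √(-2 + q)
-74*(H(1/1) + m(2*5)) = -74*(√(-2 + 1/1) + (-4 - 4*5)) = -74*(√(-2 + 1*1) + (-4 - 2*10)) = -74*(√(-2 + 1) + (-4 - 20)) = -74*(√(-1) - 24) = -74*(I - 24) = -74*(-24 + I) = 1776 - 74*I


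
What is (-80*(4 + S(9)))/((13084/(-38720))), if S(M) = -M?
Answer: -3872000/3271 ≈ -1183.7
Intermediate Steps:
(-80*(4 + S(9)))/((13084/(-38720))) = (-80*(4 - 1*9))/((13084/(-38720))) = (-80*(4 - 9))/((13084*(-1/38720))) = (-80*(-5))/(-3271/9680) = 400*(-9680/3271) = -3872000/3271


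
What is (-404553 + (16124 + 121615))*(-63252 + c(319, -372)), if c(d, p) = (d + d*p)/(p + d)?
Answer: 16280723466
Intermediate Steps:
c(d, p) = (d + d*p)/(d + p)
(-404553 + (16124 + 121615))*(-63252 + c(319, -372)) = (-404553 + (16124 + 121615))*(-63252 + 319*(1 - 372)/(319 - 372)) = (-404553 + 137739)*(-63252 + 319*(-371)/(-53)) = -266814*(-63252 + 319*(-1/53)*(-371)) = -266814*(-63252 + 2233) = -266814*(-61019) = 16280723466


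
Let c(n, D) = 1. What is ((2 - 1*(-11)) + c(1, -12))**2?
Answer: 196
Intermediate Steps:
((2 - 1*(-11)) + c(1, -12))**2 = ((2 - 1*(-11)) + 1)**2 = ((2 + 11) + 1)**2 = (13 + 1)**2 = 14**2 = 196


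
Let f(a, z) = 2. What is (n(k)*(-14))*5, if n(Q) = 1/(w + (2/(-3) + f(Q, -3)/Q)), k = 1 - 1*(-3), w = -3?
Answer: 420/19 ≈ 22.105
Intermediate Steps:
k = 4 (k = 1 + 3 = 4)
n(Q) = 1/(-11/3 + 2/Q) (n(Q) = 1/(-3 + (2/(-3) + 2/Q)) = 1/(-3 + (2*(-⅓) + 2/Q)) = 1/(-3 + (-⅔ + 2/Q)) = 1/(-11/3 + 2/Q))
(n(k)*(-14))*5 = ((3*4/(6 - 11*4))*(-14))*5 = ((3*4/(6 - 44))*(-14))*5 = ((3*4/(-38))*(-14))*5 = ((3*4*(-1/38))*(-14))*5 = -6/19*(-14)*5 = (84/19)*5 = 420/19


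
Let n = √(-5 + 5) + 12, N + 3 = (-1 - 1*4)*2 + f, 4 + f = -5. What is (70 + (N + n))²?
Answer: 3600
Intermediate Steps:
f = -9 (f = -4 - 5 = -9)
N = -22 (N = -3 + ((-1 - 1*4)*2 - 9) = -3 + ((-1 - 4)*2 - 9) = -3 + (-5*2 - 9) = -3 + (-10 - 9) = -3 - 19 = -22)
n = 12 (n = √0 + 12 = 0 + 12 = 12)
(70 + (N + n))² = (70 + (-22 + 12))² = (70 - 10)² = 60² = 3600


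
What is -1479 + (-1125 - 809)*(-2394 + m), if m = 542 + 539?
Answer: 2537863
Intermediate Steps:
m = 1081
-1479 + (-1125 - 809)*(-2394 + m) = -1479 + (-1125 - 809)*(-2394 + 1081) = -1479 - 1934*(-1313) = -1479 + 2539342 = 2537863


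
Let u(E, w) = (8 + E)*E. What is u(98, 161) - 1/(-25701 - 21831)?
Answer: 493762417/47532 ≈ 10388.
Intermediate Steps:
u(E, w) = E*(8 + E)
u(98, 161) - 1/(-25701 - 21831) = 98*(8 + 98) - 1/(-25701 - 21831) = 98*106 - 1/(-47532) = 10388 - 1*(-1/47532) = 10388 + 1/47532 = 493762417/47532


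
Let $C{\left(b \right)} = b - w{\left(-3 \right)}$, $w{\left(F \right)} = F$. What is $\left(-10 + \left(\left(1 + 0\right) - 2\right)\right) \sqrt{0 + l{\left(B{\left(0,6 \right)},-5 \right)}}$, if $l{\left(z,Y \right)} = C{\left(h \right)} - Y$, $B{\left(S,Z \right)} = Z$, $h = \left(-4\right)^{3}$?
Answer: $- 22 i \sqrt{14} \approx - 82.316 i$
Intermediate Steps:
$h = -64$
$C{\left(b \right)} = 3 + b$ ($C{\left(b \right)} = b - -3 = b + 3 = 3 + b$)
$l{\left(z,Y \right)} = -61 - Y$ ($l{\left(z,Y \right)} = \left(3 - 64\right) - Y = -61 - Y$)
$\left(-10 + \left(\left(1 + 0\right) - 2\right)\right) \sqrt{0 + l{\left(B{\left(0,6 \right)},-5 \right)}} = \left(-10 + \left(\left(1 + 0\right) - 2\right)\right) \sqrt{0 - 56} = \left(-10 + \left(1 - 2\right)\right) \sqrt{0 + \left(-61 + 5\right)} = \left(-10 - 1\right) \sqrt{0 - 56} = - 11 \sqrt{-56} = - 11 \cdot 2 i \sqrt{14} = - 22 i \sqrt{14}$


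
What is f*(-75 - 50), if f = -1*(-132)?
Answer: -16500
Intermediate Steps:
f = 132
f*(-75 - 50) = 132*(-75 - 50) = 132*(-125) = -16500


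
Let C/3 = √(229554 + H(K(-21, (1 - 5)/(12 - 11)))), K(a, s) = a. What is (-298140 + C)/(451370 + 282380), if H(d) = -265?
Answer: -29814/73375 + 3*√229289/733750 ≈ -0.40437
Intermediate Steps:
C = 3*√229289 (C = 3*√(229554 - 265) = 3*√229289 ≈ 1436.5)
(-298140 + C)/(451370 + 282380) = (-298140 + 3*√229289)/(451370 + 282380) = (-298140 + 3*√229289)/733750 = (-298140 + 3*√229289)*(1/733750) = -29814/73375 + 3*√229289/733750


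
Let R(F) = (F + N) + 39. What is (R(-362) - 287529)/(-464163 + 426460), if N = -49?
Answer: 287901/37703 ≈ 7.6360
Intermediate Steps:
R(F) = -10 + F (R(F) = (F - 49) + 39 = (-49 + F) + 39 = -10 + F)
(R(-362) - 287529)/(-464163 + 426460) = ((-10 - 362) - 287529)/(-464163 + 426460) = (-372 - 287529)/(-37703) = -287901*(-1/37703) = 287901/37703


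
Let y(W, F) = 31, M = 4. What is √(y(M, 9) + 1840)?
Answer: √1871 ≈ 43.255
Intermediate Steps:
√(y(M, 9) + 1840) = √(31 + 1840) = √1871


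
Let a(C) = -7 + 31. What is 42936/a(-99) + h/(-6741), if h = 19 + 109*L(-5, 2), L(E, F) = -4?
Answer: 4020022/2247 ≈ 1789.1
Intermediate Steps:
a(C) = 24
h = -417 (h = 19 + 109*(-4) = 19 - 436 = -417)
42936/a(-99) + h/(-6741) = 42936/24 - 417/(-6741) = 42936*(1/24) - 417*(-1/6741) = 1789 + 139/2247 = 4020022/2247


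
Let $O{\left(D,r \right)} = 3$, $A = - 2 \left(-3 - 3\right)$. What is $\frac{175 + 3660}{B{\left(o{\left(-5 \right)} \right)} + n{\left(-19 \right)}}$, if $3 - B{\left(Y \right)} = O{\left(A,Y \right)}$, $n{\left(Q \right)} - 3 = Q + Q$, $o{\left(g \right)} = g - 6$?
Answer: $- \frac{767}{7} \approx -109.57$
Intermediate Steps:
$o{\left(g \right)} = -6 + g$ ($o{\left(g \right)} = g - 6 = -6 + g$)
$A = 12$ ($A = \left(-2\right) \left(-6\right) = 12$)
$n{\left(Q \right)} = 3 + 2 Q$ ($n{\left(Q \right)} = 3 + \left(Q + Q\right) = 3 + 2 Q$)
$B{\left(Y \right)} = 0$ ($B{\left(Y \right)} = 3 - 3 = 0$)
$\frac{175 + 3660}{B{\left(o{\left(-5 \right)} \right)} + n{\left(-19 \right)}} = \frac{175 + 3660}{0 + \left(3 + 2 \left(-19\right)\right)} = \frac{3835}{0 + \left(3 - 38\right)} = \frac{3835}{0 - 35} = \frac{3835}{-35} = 3835 \left(- \frac{1}{35}\right) = - \frac{767}{7}$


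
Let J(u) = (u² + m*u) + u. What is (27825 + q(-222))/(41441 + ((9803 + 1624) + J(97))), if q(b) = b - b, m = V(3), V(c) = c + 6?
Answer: 27825/63247 ≈ 0.43994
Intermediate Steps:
V(c) = 6 + c
m = 9 (m = 6 + 3 = 9)
J(u) = u² + 10*u (J(u) = (u² + 9*u) + u = u² + 10*u)
q(b) = 0
(27825 + q(-222))/(41441 + ((9803 + 1624) + J(97))) = (27825 + 0)/(41441 + ((9803 + 1624) + 97*(10 + 97))) = 27825/(41441 + (11427 + 97*107)) = 27825/(41441 + (11427 + 10379)) = 27825/(41441 + 21806) = 27825/63247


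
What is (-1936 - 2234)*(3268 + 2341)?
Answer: -23389530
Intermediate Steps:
(-1936 - 2234)*(3268 + 2341) = -4170*5609 = -23389530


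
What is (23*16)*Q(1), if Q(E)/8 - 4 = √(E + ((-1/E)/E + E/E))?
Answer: 14720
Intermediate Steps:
Q(E) = 32 + 8*√(1 + E - 1/E²) (Q(E) = 32 + 8*√(E + ((-1/E)/E + E/E)) = 32 + 8*√(E + (-1/E² + 1)) = 32 + 8*√(E + (1 - 1/E²)) = 32 + 8*√(1 + E - 1/E²))
(23*16)*Q(1) = (23*16)*(32 + 8*√(1 + 1 - 1/1²)) = 368*(32 + 8*√(1 + 1 - 1*1)) = 368*(32 + 8*√(1 + 1 - 1)) = 368*(32 + 8*√1) = 368*(32 + 8*1) = 368*(32 + 8) = 368*40 = 14720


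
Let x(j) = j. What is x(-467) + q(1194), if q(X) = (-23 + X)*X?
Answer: 1397707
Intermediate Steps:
q(X) = X*(-23 + X)
x(-467) + q(1194) = -467 + 1194*(-23 + 1194) = -467 + 1194*1171 = -467 + 1398174 = 1397707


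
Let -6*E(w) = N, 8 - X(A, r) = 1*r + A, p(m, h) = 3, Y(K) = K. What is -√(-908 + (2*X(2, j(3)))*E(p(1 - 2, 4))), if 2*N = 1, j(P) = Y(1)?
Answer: -I*√32718/6 ≈ -30.147*I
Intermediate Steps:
j(P) = 1
X(A, r) = 8 - A - r (X(A, r) = 8 - (1*r + A) = 8 - (r + A) = 8 - (A + r) = 8 + (-A - r) = 8 - A - r)
N = ½ (N = (½)*1 = ½ ≈ 0.50000)
E(w) = -1/12 (E(w) = -⅙*½ = -1/12)
-√(-908 + (2*X(2, j(3)))*E(p(1 - 2, 4))) = -√(-908 + (2*(8 - 1*2 - 1*1))*(-1/12)) = -√(-908 + (2*(8 - 2 - 1))*(-1/12)) = -√(-908 + (2*5)*(-1/12)) = -√(-908 + 10*(-1/12)) = -√(-908 - ⅚) = -√(-5453/6) = -I*√32718/6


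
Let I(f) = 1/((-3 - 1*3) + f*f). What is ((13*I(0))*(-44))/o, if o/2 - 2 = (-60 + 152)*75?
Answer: 143/20706 ≈ 0.0069062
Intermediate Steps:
I(f) = 1/(-6 + f**2) (I(f) = 1/((-3 - 3) + f**2) = 1/(-6 + f**2))
o = 13804 (o = 4 + 2*((-60 + 152)*75) = 4 + 2*(92*75) = 4 + 2*6900 = 4 + 13800 = 13804)
((13*I(0))*(-44))/o = ((13/(-6 + 0**2))*(-44))/13804 = ((13/(-6 + 0))*(-44))*(1/13804) = ((13/(-6))*(-44))*(1/13804) = ((13*(-1/6))*(-44))*(1/13804) = -13/6*(-44)*(1/13804) = (286/3)*(1/13804) = 143/20706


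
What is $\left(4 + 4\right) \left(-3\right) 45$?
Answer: $-1080$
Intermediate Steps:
$\left(4 + 4\right) \left(-3\right) 45 = 8 \left(-3\right) 45 = \left(-24\right) 45 = -1080$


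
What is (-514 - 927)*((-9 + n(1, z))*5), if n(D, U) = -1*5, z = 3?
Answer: 100870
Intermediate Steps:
n(D, U) = -5
(-514 - 927)*((-9 + n(1, z))*5) = (-514 - 927)*((-9 - 5)*5) = -(-20174)*5 = -1441*(-70) = 100870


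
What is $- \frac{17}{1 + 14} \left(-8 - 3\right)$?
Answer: $\frac{187}{15} \approx 12.467$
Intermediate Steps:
$- \frac{17}{1 + 14} \left(-8 - 3\right) = - \frac{17}{15} \left(-11\right) = \left(-17\right) \frac{1}{15} \left(-11\right) = \left(- \frac{17}{15}\right) \left(-11\right) = \frac{187}{15}$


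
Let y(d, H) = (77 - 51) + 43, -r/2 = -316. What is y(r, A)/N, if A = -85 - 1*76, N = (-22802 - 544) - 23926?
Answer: -69/47272 ≈ -0.0014596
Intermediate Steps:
N = -47272 (N = -23346 - 23926 = -47272)
r = 632 (r = -2*(-316) = 632)
A = -161 (A = -85 - 76 = -161)
y(d, H) = 69 (y(d, H) = 26 + 43 = 69)
y(r, A)/N = 69/(-47272) = 69*(-1/47272) = -69/47272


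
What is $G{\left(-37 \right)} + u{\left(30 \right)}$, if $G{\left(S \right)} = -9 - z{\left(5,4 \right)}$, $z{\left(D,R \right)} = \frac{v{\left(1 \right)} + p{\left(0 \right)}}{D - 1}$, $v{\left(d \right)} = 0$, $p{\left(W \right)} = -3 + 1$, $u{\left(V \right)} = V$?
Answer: $\frac{43}{2} \approx 21.5$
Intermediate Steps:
$p{\left(W \right)} = -2$
$z{\left(D,R \right)} = - \frac{2}{-1 + D}$ ($z{\left(D,R \right)} = \frac{0 - 2}{D - 1} = - \frac{2}{-1 + D}$)
$G{\left(S \right)} = - \frac{17}{2}$ ($G{\left(S \right)} = -9 - - \frac{2}{-1 + 5} = -9 - - \frac{2}{4} = -9 - \left(-2\right) \frac{1}{4} = -9 - - \frac{1}{2} = -9 + \frac{1}{2} = - \frac{17}{2}$)
$G{\left(-37 \right)} + u{\left(30 \right)} = - \frac{17}{2} + 30 = \frac{43}{2}$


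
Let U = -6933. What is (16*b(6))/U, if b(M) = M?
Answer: -32/2311 ≈ -0.013847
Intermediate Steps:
(16*b(6))/U = (16*6)/(-6933) = 96*(-1/6933) = -32/2311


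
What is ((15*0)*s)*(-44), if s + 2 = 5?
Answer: 0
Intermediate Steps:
s = 3 (s = -2 + 5 = 3)
((15*0)*s)*(-44) = ((15*0)*3)*(-44) = (0*3)*(-44) = 0*(-44) = 0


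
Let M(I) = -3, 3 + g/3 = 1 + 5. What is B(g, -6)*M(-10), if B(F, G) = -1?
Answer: 3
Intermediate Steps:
g = 9 (g = -9 + 3*(1 + 5) = -9 + 3*6 = -9 + 18 = 9)
B(g, -6)*M(-10) = -1*(-3) = 3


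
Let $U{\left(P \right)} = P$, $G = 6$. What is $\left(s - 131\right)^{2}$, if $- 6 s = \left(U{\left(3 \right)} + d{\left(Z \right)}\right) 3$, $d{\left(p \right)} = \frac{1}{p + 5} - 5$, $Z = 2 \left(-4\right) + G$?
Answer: $\frac{609961}{36} \approx 16943.0$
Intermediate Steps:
$Z = -2$ ($Z = 2 \left(-4\right) + 6 = -8 + 6 = -2$)
$d{\left(p \right)} = -5 + \frac{1}{5 + p}$ ($d{\left(p \right)} = \frac{1}{5 + p} - 5 = -5 + \frac{1}{5 + p}$)
$s = \frac{5}{6}$ ($s = - \frac{\left(3 + \frac{-24 - -10}{5 - 2}\right) 3}{6} = - \frac{\left(3 + \frac{-24 + 10}{3}\right) 3}{6} = - \frac{\left(3 + \frac{1}{3} \left(-14\right)\right) 3}{6} = - \frac{\left(3 - \frac{14}{3}\right) 3}{6} = - \frac{\left(- \frac{5}{3}\right) 3}{6} = \left(- \frac{1}{6}\right) \left(-5\right) = \frac{5}{6} \approx 0.83333$)
$\left(s - 131\right)^{2} = \left(\frac{5}{6} - 131\right)^{2} = \left(- \frac{781}{6}\right)^{2} = \frac{609961}{36}$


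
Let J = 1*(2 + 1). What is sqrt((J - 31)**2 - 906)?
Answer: I*sqrt(122) ≈ 11.045*I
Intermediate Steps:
J = 3 (J = 1*3 = 3)
sqrt((J - 31)**2 - 906) = sqrt((3 - 31)**2 - 906) = sqrt((-28)**2 - 906) = sqrt(784 - 906) = sqrt(-122) = I*sqrt(122)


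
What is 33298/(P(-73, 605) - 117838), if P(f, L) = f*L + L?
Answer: -16649/80699 ≈ -0.20631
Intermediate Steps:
P(f, L) = L + L*f (P(f, L) = L*f + L = L + L*f)
33298/(P(-73, 605) - 117838) = 33298/(605*(1 - 73) - 117838) = 33298/(605*(-72) - 117838) = 33298/(-43560 - 117838) = 33298/(-161398) = 33298*(-1/161398) = -16649/80699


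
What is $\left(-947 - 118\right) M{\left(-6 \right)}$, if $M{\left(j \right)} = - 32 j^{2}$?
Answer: $1226880$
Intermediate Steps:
$\left(-947 - 118\right) M{\left(-6 \right)} = \left(-947 - 118\right) \left(- 32 \left(-6\right)^{2}\right) = - 1065 \left(\left(-32\right) 36\right) = \left(-1065\right) \left(-1152\right) = 1226880$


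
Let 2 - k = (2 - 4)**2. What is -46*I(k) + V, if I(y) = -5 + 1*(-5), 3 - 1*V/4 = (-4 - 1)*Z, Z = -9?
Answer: 292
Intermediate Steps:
V = -168 (V = 12 - 4*(-4 - 1)*(-9) = 12 - (-20)*(-9) = 12 - 4*45 = 12 - 180 = -168)
k = -2 (k = 2 - (2 - 4)**2 = 2 - 1*(-2)**2 = 2 - 1*4 = 2 - 4 = -2)
I(y) = -10 (I(y) = -5 - 5 = -10)
-46*I(k) + V = -46*(-10) - 168 = 460 - 168 = 292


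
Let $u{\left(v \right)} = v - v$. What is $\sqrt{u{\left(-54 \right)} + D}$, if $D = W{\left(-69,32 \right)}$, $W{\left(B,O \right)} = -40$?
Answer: $2 i \sqrt{10} \approx 6.3246 i$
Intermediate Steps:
$u{\left(v \right)} = 0$
$D = -40$
$\sqrt{u{\left(-54 \right)} + D} = \sqrt{0 - 40} = \sqrt{-40} = 2 i \sqrt{10}$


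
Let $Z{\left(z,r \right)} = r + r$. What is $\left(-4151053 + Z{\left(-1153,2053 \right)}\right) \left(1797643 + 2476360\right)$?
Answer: $-17724063918841$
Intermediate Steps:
$Z{\left(z,r \right)} = 2 r$
$\left(-4151053 + Z{\left(-1153,2053 \right)}\right) \left(1797643 + 2476360\right) = \left(-4151053 + 2 \cdot 2053\right) \left(1797643 + 2476360\right) = \left(-4151053 + 4106\right) 4274003 = \left(-4146947\right) 4274003 = -17724063918841$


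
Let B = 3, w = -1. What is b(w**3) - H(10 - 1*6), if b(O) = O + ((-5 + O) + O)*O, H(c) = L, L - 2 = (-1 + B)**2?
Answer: 0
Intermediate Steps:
L = 6 (L = 2 + (-1 + 3)**2 = 2 + 2**2 = 2 + 4 = 6)
H(c) = 6
b(O) = O + O*(-5 + 2*O) (b(O) = O + (-5 + 2*O)*O = O + O*(-5 + 2*O))
b(w**3) - H(10 - 1*6) = 2*(-1)**3*(-2 + (-1)**3) - 1*6 = 2*(-1)*(-2 - 1) - 6 = 2*(-1)*(-3) - 6 = 6 - 6 = 0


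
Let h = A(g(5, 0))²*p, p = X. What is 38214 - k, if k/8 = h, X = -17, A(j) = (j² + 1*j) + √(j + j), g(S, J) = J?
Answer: 38214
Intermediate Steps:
A(j) = j + j² + √2*√j (A(j) = (j² + j) + √(2*j) = (j + j²) + √2*√j = j + j² + √2*√j)
p = -17
h = 0 (h = (0 + 0² + √2*√0)²*(-17) = (0 + 0 + √2*0)²*(-17) = (0 + 0 + 0)²*(-17) = 0²*(-17) = 0*(-17) = 0)
k = 0 (k = 8*0 = 0)
38214 - k = 38214 - 1*0 = 38214 + 0 = 38214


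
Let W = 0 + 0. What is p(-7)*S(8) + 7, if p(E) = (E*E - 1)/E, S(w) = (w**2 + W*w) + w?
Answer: -3407/7 ≈ -486.71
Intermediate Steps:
W = 0
S(w) = w + w**2 (S(w) = (w**2 + 0*w) + w = (w**2 + 0) + w = w**2 + w = w + w**2)
p(E) = (-1 + E**2)/E (p(E) = (E**2 - 1)/E = (-1 + E**2)/E)
p(-7)*S(8) + 7 = (-7 - 1/(-7))*(8*(1 + 8)) + 7 = (-7 - 1*(-1/7))*(8*9) + 7 = (-7 + 1/7)*72 + 7 = -48/7*72 + 7 = -3456/7 + 7 = -3407/7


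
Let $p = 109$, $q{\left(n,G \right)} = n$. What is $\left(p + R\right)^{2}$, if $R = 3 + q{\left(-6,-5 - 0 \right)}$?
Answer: $11236$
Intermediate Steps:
$R = -3$ ($R = 3 - 6 = -3$)
$\left(p + R\right)^{2} = \left(109 - 3\right)^{2} = 106^{2} = 11236$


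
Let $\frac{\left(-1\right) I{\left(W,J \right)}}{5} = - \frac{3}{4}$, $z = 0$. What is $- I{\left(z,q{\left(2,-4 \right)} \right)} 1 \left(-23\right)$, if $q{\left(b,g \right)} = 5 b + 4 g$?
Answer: $\frac{345}{4} \approx 86.25$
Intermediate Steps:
$q{\left(b,g \right)} = 4 g + 5 b$
$I{\left(W,J \right)} = \frac{15}{4}$ ($I{\left(W,J \right)} = - 5 \left(- \frac{3}{4}\right) = - 5 \left(\left(-3\right) \frac{1}{4}\right) = \left(-5\right) \left(- \frac{3}{4}\right) = \frac{15}{4}$)
$- I{\left(z,q{\left(2,-4 \right)} \right)} 1 \left(-23\right) = \left(-1\right) \frac{15}{4} \cdot 1 \left(-23\right) = \left(- \frac{15}{4}\right) 1 \left(-23\right) = \left(- \frac{15}{4}\right) \left(-23\right) = \frac{345}{4}$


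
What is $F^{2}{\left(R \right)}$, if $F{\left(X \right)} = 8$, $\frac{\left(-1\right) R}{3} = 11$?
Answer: $64$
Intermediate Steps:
$R = -33$ ($R = \left(-3\right) 11 = -33$)
$F^{2}{\left(R \right)} = 8^{2} = 64$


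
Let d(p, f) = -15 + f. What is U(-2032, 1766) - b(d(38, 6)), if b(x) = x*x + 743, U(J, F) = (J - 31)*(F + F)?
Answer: -7287340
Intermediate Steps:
U(J, F) = 2*F*(-31 + J) (U(J, F) = (-31 + J)*(2*F) = 2*F*(-31 + J))
b(x) = 743 + x² (b(x) = x² + 743 = 743 + x²)
U(-2032, 1766) - b(d(38, 6)) = 2*1766*(-31 - 2032) - (743 + (-15 + 6)²) = 2*1766*(-2063) - (743 + (-9)²) = -7286516 - (743 + 81) = -7286516 - 1*824 = -7286516 - 824 = -7287340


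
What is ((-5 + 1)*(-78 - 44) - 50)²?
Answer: 191844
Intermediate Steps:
((-5 + 1)*(-78 - 44) - 50)² = (-4*(-122) - 50)² = (488 - 50)² = 438² = 191844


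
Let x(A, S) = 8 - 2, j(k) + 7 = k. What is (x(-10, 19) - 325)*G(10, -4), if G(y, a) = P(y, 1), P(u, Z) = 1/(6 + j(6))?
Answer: -319/5 ≈ -63.800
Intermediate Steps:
j(k) = -7 + k
x(A, S) = 6
P(u, Z) = ⅕ (P(u, Z) = 1/(6 + (-7 + 6)) = 1/(6 - 1) = 1/5 = ⅕)
G(y, a) = ⅕
(x(-10, 19) - 325)*G(10, -4) = (6 - 325)*(⅕) = -319*⅕ = -319/5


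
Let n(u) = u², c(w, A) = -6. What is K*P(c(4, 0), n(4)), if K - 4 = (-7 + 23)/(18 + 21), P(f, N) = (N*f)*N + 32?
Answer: -258688/39 ≈ -6633.0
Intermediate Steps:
P(f, N) = 32 + f*N² (P(f, N) = f*N² + 32 = 32 + f*N²)
K = 172/39 (K = 4 + (-7 + 23)/(18 + 21) = 4 + 16/39 = 172/39 ≈ 4.4103)
K*P(c(4, 0), n(4)) = 172*(32 - 6*(4²)²)/39 = 172*(32 - 6*16²)/39 = 172*(32 - 6*256)/39 = 172*(32 - 1536)/39 = (172/39)*(-1504) = -258688/39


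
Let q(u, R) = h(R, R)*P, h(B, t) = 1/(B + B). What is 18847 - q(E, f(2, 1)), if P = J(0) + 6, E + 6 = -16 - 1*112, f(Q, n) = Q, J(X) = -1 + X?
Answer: 75383/4 ≈ 18846.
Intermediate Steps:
h(B, t) = 1/(2*B)
E = -134 (E = -6 + (-16 - 1*112) = -6 + (-16 - 112) = -6 - 128 = -134)
P = 5 (P = (-1 + 0) + 6 = -1 + 6 = 5)
q(u, R) = 5/(2*R) (q(u, R) = (1/(2*R))*5 = 5/(2*R))
18847 - q(E, f(2, 1)) = 18847 - 5/(2*2) = 18847 - 1*5/4 = 18847 - 5/4 = 75383/4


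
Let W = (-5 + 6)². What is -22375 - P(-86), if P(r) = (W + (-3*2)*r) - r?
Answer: -22978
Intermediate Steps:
W = 1 (W = 1² = 1)
P(r) = 1 - 7*r (P(r) = (1 + (-3*2)*r) - r = (1 - 6*r) - r = 1 - 7*r)
-22375 - P(-86) = -22375 - (1 - 7*(-86)) = -22375 - (1 + 602) = -22375 - 1*603 = -22375 - 603 = -22978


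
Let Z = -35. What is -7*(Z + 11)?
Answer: 168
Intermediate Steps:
-7*(Z + 11) = -7*(-35 + 11) = -7*(-24) = 168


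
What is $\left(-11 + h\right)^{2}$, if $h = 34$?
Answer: $529$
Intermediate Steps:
$\left(-11 + h\right)^{2} = \left(-11 + 34\right)^{2} = 23^{2} = 529$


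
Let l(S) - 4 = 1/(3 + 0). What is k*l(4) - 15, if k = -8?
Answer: -149/3 ≈ -49.667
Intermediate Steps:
l(S) = 13/3 (l(S) = 4 + 1/(3 + 0) = 4 + 1/3 = 4 + ⅓ = 13/3)
k*l(4) - 15 = -8*13/3 - 15 = -104/3 - 15 = -149/3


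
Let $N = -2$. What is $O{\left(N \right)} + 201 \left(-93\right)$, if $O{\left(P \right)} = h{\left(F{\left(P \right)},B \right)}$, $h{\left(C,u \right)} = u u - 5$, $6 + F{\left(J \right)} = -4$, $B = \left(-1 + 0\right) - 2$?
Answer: $-18689$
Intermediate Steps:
$B = -3$ ($B = -1 - 2 = -3$)
$F{\left(J \right)} = -10$ ($F{\left(J \right)} = -6 - 4 = -10$)
$h{\left(C,u \right)} = -5 + u^{2}$ ($h{\left(C,u \right)} = u^{2} - 5 = -5 + u^{2}$)
$O{\left(P \right)} = 4$ ($O{\left(P \right)} = -5 + \left(-3\right)^{2} = -5 + 9 = 4$)
$O{\left(N \right)} + 201 \left(-93\right) = 4 + 201 \left(-93\right) = 4 - 18693 = -18689$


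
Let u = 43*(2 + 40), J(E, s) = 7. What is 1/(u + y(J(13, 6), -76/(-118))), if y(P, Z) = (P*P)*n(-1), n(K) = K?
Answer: 1/1757 ≈ 0.00056915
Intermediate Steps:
u = 1806 (u = 43*42 = 1806)
y(P, Z) = -P**2 (y(P, Z) = (P*P)*(-1) = P**2*(-1) = -P**2)
1/(u + y(J(13, 6), -76/(-118))) = 1/(1806 - 1*7**2) = 1/(1806 - 1*49) = 1/(1806 - 49) = 1/1757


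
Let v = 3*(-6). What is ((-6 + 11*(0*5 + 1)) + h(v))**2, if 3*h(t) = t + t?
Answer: 49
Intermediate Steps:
v = -18
h(t) = 2*t/3 (h(t) = (t + t)/3 = (2*t)/3 = 2*t/3)
((-6 + 11*(0*5 + 1)) + h(v))**2 = ((-6 + 11*(0*5 + 1)) + (2/3)*(-18))**2 = ((-6 + 11*(0 + 1)) - 12)**2 = ((-6 + 11*1) - 12)**2 = ((-6 + 11) - 12)**2 = (5 - 12)**2 = (-7)**2 = 49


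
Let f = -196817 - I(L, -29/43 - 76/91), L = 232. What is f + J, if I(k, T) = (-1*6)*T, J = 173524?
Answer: -91180951/3913 ≈ -23302.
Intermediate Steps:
I(k, T) = -6*T
f = -770180363/3913 (f = -196817 - (-6)*(-29/43 - 76/91) = -196817 - (-6)*(-5907)/3913 = -196817 - 1*35442/3913 = -196817 - 35442/3913 = -770180363/3913 ≈ -1.9683e+5)
f + J = -770180363/3913 + 173524 = -91180951/3913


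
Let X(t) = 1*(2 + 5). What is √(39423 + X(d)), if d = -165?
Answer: √39430 ≈ 198.57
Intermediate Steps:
X(t) = 7 (X(t) = 1*7 = 7)
√(39423 + X(d)) = √(39423 + 7) = √39430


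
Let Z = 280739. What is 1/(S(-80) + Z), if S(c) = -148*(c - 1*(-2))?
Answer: 1/292283 ≈ 3.4213e-6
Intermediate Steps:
S(c) = -296 - 148*c (S(c) = -148*(c + 2) = -148*(2 + c) = -296 - 148*c)
1/(S(-80) + Z) = 1/((-296 - 148*(-80)) + 280739) = 1/((-296 + 11840) + 280739) = 1/(11544 + 280739) = 1/292283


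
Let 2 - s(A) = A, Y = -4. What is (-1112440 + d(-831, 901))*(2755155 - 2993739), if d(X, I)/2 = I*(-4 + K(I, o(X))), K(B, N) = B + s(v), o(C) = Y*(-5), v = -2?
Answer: -121955074608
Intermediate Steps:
o(C) = 20 (o(C) = -4*(-5) = 20)
s(A) = 2 - A
K(B, N) = 4 + B (K(B, N) = B + (2 - 1*(-2)) = B + (2 + 2) = B + 4 = 4 + B)
d(X, I) = 2*I² (d(X, I) = 2*(I*(-4 + (4 + I))) = 2*(I*I) = 2*I²)
(-1112440 + d(-831, 901))*(2755155 - 2993739) = (-1112440 + 2*901²)*(2755155 - 2993739) = (-1112440 + 2*811801)*(-238584) = (-1112440 + 1623602)*(-238584) = 511162*(-238584) = -121955074608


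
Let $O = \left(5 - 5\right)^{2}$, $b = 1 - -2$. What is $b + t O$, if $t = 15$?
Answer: $3$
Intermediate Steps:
$b = 3$ ($b = 1 + 2 = 3$)
$O = 0$ ($O = 0^{2} = 0$)
$b + t O = 3 + 15 \cdot 0 = 3 + 0 = 3$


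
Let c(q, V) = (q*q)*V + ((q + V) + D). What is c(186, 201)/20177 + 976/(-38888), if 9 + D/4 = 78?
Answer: 33803163605/98080397 ≈ 344.65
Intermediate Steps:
D = 276 (D = -36 + 4*78 = -36 + 312 = 276)
c(q, V) = 276 + V + q + V*q**2 (c(q, V) = (q*q)*V + ((q + V) + 276) = q**2*V + ((V + q) + 276) = V*q**2 + (276 + V + q) = 276 + V + q + V*q**2)
c(186, 201)/20177 + 976/(-38888) = (276 + 201 + 186 + 201*186**2)/20177 + 976/(-38888) = (276 + 201 + 186 + 201*34596)*(1/20177) + 976*(-1/38888) = (276 + 201 + 186 + 6953796)*(1/20177) - 122/4861 = 6954459*(1/20177) - 122/4861 = 6954459/20177 - 122/4861 = 33803163605/98080397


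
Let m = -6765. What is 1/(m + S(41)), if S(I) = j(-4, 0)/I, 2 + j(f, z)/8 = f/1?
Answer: -41/277413 ≈ -0.00014779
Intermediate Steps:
j(f, z) = -16 + 8*f (j(f, z) = -16 + 8*(f/1) = -16 + 8*(f*1) = -16 + 8*f)
S(I) = -48/I (S(I) = (-16 + 8*(-4))/I = (-16 - 32)/I = -48/I)
1/(m + S(41)) = 1/(-6765 - 48/41) = 1/(-277413/41) = -41/277413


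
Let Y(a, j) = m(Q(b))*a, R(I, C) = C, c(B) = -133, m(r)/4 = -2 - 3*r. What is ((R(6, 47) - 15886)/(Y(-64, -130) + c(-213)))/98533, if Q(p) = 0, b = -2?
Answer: -15839/37344007 ≈ -0.00042414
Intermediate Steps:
m(r) = -8 - 12*r (m(r) = 4*(-2 - 3*r) = -8 - 12*r)
Y(a, j) = -8*a (Y(a, j) = (-8 - 12*0)*a = (-8 + 0)*a = -8*a)
((R(6, 47) - 15886)/(Y(-64, -130) + c(-213)))/98533 = ((47 - 15886)/(-8*(-64) - 133))/98533 = -15839/(512 - 133)*(1/98533) = -15839/379*(1/98533) = -15839*1/379*(1/98533) = -15839/379*1/98533 = -15839/37344007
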